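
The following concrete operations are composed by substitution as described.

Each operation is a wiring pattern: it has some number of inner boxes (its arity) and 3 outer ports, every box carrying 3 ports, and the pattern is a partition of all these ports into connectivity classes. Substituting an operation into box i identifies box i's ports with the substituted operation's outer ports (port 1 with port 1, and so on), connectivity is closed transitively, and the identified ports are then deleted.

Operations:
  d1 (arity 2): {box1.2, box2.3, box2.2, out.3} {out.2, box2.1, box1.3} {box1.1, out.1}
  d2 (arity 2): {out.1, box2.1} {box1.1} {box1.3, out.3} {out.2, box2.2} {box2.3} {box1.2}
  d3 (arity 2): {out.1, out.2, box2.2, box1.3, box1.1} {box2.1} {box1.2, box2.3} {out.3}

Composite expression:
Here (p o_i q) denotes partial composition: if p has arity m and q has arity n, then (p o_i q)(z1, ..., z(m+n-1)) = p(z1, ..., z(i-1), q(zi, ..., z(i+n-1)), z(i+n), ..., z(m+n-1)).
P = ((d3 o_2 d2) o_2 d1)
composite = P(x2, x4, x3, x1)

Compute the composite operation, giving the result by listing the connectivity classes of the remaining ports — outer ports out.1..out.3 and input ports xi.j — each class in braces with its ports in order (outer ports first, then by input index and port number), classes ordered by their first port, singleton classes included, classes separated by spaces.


{out.1, out.2, x1.2, x2.1, x2.3} {out.3} {x1.1} {x1.3} {x2.2, x3.2, x3.3, x4.2} {x3.1, x4.3} {x4.1}

After gluing at d3, chains via deleted ports link the x-ports.
the subtree at d1 composes to {out.1, x4.1} {out.2, x3.1, x4.3} {out.3, x3.2, x3.3, x4.2} on (x4, x3); out.j = own outer ports
the subtree at d2 composes to {out.1, x1.1} {out.2, x1.2} {out.3, x3.2, x3.3, x4.2} {x1.3} {x3.1, x4.3} {x4.1} on (x4, x3, x1); out.j = own outer ports
the subtree at d3 composes to {out.1, out.2, x1.2, x2.1, x2.3} {out.3} {x1.1} {x1.3} {x2.2, x3.2, x3.3, x4.2} {x3.1, x4.3} {x4.1} on (x2, x4, x3, x1); out.j = own outer ports


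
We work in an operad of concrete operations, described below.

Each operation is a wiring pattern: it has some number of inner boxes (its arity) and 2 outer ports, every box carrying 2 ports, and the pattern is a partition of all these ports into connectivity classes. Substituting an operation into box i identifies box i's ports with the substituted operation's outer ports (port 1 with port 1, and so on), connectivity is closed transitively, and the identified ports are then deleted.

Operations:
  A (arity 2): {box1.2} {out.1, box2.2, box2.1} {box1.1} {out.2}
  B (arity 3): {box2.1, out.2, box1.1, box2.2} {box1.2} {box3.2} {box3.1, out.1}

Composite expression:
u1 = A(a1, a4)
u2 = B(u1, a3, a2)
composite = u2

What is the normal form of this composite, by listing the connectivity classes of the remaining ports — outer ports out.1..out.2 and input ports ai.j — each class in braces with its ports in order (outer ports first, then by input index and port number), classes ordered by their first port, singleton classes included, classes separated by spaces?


{out.1, a2.1} {out.2, a3.1, a3.2, a4.1, a4.2} {a1.1} {a1.2} {a2.2}

Connectivity passes through glued B-boundaries; trace each wire chain.
the subtree at A composes to {out.1, a4.1, a4.2} {out.2} {a1.1} {a1.2} on (a1, a4); out.j = own outer ports
the subtree at B composes to {out.1, a2.1} {out.2, a3.1, a3.2, a4.1, a4.2} {a1.1} {a1.2} {a2.2} on (a1, a4, a3, a2); out.j = own outer ports


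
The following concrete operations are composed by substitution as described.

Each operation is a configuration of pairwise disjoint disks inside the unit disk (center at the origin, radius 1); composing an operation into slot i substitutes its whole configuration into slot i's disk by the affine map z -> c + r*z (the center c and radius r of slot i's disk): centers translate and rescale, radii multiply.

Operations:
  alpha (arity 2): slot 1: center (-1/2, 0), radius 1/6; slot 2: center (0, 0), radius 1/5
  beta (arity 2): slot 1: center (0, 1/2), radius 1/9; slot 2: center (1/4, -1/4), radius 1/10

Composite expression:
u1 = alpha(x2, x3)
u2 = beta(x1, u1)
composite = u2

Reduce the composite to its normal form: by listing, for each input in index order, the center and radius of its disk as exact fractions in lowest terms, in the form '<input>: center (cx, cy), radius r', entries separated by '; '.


Affine substitution under beta: radii multiply and x-centers shift.
x1: after 1 affine step, its disk has center (0, 1/2), radius 1/9
x2: after 2 affine steps, its disk has center (1/5, -1/4), radius 1/60
x3: after 2 affine steps, its disk has center (1/4, -1/4), radius 1/50

x1: center (0, 1/2), radius 1/9; x2: center (1/5, -1/4), radius 1/60; x3: center (1/4, -1/4), radius 1/50


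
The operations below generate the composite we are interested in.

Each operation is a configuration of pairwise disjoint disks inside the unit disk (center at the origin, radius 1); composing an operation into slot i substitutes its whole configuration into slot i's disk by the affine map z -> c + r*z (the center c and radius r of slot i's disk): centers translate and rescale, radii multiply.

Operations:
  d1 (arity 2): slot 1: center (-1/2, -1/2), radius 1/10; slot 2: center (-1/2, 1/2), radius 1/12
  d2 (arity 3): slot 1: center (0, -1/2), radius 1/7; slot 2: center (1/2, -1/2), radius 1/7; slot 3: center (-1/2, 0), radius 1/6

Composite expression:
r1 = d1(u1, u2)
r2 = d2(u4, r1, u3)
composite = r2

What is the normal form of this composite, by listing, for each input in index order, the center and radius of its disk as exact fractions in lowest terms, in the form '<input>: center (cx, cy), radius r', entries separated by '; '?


u1: center (3/7, -4/7), radius 1/70; u2: center (3/7, -3/7), radius 1/84; u3: center (-1/2, 0), radius 1/6; u4: center (0, -1/2), radius 1/7

Below d2, radii multiply path by path; the u-disk centers shift.
input u4: composing its 1 substitution step yields center (0, -1/2), radius 1/7
input u1: composing its 2 substitution steps yields center (3/7, -4/7), radius 1/70
input u2: composing its 2 substitution steps yields center (3/7, -3/7), radius 1/84
input u3: composing its 1 substitution step yields center (-1/2, 0), radius 1/6


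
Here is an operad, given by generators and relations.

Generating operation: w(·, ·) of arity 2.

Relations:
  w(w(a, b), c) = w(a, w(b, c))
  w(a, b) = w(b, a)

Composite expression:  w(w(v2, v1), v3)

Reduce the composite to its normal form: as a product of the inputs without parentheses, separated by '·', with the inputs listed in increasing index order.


With w associative and commutative, the v-input set is all that matters.
w(v2, v1) collapses to v2 · v1
w(w(v2, v1), v3) collapses to v2 · v1 · v3
putting the inputs in ascending order: v1 · v2 · v3

v1 · v2 · v3


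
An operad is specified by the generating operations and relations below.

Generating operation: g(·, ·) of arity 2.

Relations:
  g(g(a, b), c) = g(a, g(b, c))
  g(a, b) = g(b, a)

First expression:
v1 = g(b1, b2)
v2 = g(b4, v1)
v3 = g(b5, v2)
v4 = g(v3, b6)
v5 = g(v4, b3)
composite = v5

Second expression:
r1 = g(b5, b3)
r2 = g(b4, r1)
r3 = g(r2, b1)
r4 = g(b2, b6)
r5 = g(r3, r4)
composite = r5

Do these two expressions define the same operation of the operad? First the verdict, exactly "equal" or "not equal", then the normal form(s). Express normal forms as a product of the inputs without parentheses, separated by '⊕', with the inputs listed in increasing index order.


equal — both sides give b1 ⊕ b2 ⊕ b3 ⊕ b4 ⊕ b5 ⊕ b6

Normal form of the first expression: b1 ⊕ b2 ⊕ b3 ⊕ b4 ⊕ b5 ⊕ b6
Normal form of the second expression: b1 ⊕ b2 ⊕ b3 ⊕ b4 ⊕ b5 ⊕ b6
Identical normal forms: equal.


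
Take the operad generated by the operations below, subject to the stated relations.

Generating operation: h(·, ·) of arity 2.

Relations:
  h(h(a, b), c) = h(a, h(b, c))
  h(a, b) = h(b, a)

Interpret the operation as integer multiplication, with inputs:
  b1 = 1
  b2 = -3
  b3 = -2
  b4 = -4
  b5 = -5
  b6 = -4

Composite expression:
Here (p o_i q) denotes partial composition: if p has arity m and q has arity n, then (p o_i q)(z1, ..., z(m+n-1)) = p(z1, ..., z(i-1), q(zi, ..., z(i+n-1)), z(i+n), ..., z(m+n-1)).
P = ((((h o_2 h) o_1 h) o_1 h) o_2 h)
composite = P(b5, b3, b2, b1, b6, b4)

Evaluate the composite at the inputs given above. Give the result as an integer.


-480

h(b3, b2) = 6
h(b5, h(b3, b2)) = -30
h(h(b5, h(b3, b2)), b1) = -30
h(b6, b4) = 16
h(h(h(b5, h(b3, b2)), b1), h(b6, b4)) = -480


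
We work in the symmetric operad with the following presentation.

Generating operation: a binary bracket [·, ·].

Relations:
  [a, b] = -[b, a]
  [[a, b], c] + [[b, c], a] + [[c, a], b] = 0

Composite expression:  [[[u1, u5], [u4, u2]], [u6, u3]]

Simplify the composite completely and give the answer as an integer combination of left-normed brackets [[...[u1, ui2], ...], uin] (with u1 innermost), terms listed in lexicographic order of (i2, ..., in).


[[[[[u1, u5], u2], u4], u3], u6] - [[[[[u1, u5], u2], u4], u6], u3] - [[[[[u1, u5], u4], u2], u3], u6] + [[[[[u1, u5], u4], u2], u6], u3]

Expand each bracket as ab - ba; the u1-initial words give the coefficients.
Composite bracket: [[[u1, u5], [u4, u2]], [u6, u3]]
Each bracket splits as ab - ba, giving 32 signed words (2^5 = 32).
Only words starting with u1 matter:
  sign of u1u5u2u4u3u6 is +1, so it contributes +[[[[[u1, u5], u2], u4], u3], u6]
  sign of u1u5u2u4u6u3 is -1, so it contributes -[[[[[u1, u5], u2], u4], u6], u3]
  sign of u1u5u4u2u3u6 is -1, so it contributes -[[[[[u1, u5], u4], u2], u3], u6]
  sign of u1u5u4u2u6u3 is +1, so it contributes +[[[[[u1, u5], u4], u2], u6], u3]


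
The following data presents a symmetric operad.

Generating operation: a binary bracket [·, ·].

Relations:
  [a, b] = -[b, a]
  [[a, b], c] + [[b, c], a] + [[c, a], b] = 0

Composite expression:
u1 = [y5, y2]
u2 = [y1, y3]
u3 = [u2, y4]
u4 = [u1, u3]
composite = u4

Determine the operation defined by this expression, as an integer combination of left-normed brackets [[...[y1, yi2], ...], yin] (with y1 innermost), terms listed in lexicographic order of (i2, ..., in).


[[[[y1, y3], y4], y2], y5] - [[[[y1, y3], y4], y5], y2]

Antisymmetry and Jacobi reduce to y1-anchored left-normed brackets.
Composite bracket: [[y5, y2], [[y1, y3], y4]]
Under [a, b] = ab - ba we get 16 signed associative words (2^4 = 16).
The y1-initial words carry the normal form:
  word y1y3y4y2y5 has sign +1, contributing +[[[[y1, y3], y4], y2], y5]
  word y1y3y4y5y2 has sign -1, contributing -[[[[y1, y3], y4], y5], y2]


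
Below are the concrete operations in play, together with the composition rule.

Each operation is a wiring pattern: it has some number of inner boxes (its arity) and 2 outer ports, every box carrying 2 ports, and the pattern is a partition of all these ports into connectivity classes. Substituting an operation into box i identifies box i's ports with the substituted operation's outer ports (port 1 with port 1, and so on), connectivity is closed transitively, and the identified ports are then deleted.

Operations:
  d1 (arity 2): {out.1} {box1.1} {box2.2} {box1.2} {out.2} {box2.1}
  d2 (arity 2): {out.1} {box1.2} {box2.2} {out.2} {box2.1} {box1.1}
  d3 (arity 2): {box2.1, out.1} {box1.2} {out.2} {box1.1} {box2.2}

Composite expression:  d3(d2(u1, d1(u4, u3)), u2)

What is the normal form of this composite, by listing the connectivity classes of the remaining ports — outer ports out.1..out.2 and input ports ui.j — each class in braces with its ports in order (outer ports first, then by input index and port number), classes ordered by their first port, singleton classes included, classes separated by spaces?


{out.1, u2.1} {out.2} {u1.1} {u1.2} {u2.2} {u3.1} {u3.2} {u4.1} {u4.2}

Reachability decides: close wires over d3-identified ports.
through d1, on inputs (u4, u3): {out.1} {out.2} {u3.1} {u3.2} {u4.1} {u4.2} (out.j = stage outer ports)
through d2, on inputs (u1, u4, u3): {out.1} {out.2} {u1.1} {u1.2} {u3.1} {u3.2} {u4.1} {u4.2} (out.j = stage outer ports)
through d3, on inputs (u1, u4, u3, u2): {out.1, u2.1} {out.2} {u1.1} {u1.2} {u2.2} {u3.1} {u3.2} {u4.1} {u4.2} (out.j = stage outer ports)


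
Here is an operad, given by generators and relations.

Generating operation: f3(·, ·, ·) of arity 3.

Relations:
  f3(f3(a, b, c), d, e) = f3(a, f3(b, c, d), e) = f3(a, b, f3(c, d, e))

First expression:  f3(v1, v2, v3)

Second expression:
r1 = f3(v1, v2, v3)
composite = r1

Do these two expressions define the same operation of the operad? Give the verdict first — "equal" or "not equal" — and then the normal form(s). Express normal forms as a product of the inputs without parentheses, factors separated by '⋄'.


equal; the common form is v1 ⋄ v2 ⋄ v3

The first composite normalizes to v1 ⋄ v2 ⋄ v3
The second composite normalizes to v1 ⋄ v2 ⋄ v3
Both agree, so they are equal.


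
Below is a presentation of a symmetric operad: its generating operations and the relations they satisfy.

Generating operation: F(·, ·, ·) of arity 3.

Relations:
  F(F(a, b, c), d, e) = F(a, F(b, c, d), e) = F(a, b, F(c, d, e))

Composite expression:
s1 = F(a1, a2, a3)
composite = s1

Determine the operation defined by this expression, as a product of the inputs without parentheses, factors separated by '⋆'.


a1 ⋆ a2 ⋆ a3

All parenthesizations of F agree; list the a-inputs left to right.
F(a1, a2, a3) spells out as a1 ⋆ a2 ⋆ a3


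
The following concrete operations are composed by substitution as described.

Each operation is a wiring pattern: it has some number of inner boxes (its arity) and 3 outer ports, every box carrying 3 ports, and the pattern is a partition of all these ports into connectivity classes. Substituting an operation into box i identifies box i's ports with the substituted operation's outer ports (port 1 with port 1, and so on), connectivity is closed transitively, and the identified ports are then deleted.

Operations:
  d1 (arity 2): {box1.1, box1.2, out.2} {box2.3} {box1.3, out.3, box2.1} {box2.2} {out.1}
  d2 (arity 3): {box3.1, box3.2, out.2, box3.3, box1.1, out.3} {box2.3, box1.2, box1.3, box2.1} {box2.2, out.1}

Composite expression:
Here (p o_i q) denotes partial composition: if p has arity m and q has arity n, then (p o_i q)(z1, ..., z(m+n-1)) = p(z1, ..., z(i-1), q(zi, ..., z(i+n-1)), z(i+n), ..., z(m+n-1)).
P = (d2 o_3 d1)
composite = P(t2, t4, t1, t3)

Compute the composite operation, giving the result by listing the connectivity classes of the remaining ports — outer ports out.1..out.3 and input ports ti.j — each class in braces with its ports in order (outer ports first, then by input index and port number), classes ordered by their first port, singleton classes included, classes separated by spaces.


Treat the ports identified at d2 as solder joints: merge, then drop.
after d1, the pattern on (t1, t3) reads {out.1} {out.2, t1.1, t1.2} {out.3, t1.3, t3.1} {t3.2} {t3.3} (out.j = its outer ports)
after d2, the pattern on (t2, t4, t1, t3) reads {out.1, t4.2} {out.2, out.3, t1.1, t1.2, t1.3, t2.1, t3.1} {t2.2, t2.3, t4.1, t4.3} {t3.2} {t3.3} (out.j = its outer ports)

{out.1, t4.2} {out.2, out.3, t1.1, t1.2, t1.3, t2.1, t3.1} {t2.2, t2.3, t4.1, t4.3} {t3.2} {t3.3}


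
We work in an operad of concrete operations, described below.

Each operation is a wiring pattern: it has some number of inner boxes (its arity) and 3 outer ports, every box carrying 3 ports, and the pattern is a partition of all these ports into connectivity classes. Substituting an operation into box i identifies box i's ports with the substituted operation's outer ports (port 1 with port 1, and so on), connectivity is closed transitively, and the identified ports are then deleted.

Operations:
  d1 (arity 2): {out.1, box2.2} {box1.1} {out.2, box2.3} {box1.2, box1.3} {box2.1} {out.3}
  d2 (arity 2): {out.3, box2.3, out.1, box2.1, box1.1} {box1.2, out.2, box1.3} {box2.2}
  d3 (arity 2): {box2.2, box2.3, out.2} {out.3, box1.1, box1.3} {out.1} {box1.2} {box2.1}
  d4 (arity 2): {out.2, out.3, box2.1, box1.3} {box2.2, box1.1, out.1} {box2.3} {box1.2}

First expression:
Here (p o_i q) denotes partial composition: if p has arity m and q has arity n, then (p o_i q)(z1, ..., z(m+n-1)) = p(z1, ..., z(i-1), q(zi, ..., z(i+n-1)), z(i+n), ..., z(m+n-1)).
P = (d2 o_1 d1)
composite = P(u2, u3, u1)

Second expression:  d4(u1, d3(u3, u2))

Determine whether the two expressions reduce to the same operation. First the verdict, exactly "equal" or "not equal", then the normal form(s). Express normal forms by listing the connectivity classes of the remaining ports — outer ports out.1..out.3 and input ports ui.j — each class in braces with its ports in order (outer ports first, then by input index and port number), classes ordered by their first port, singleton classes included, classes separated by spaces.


not equal; first: {out.1, out.3, u1.1, u1.3, u3.2} {out.2, u3.3} {u1.2} {u2.1} {u2.2, u2.3} {u3.1}; second: {out.1, u1.1, u2.2, u2.3} {out.2, out.3, u1.3} {u1.2} {u2.1} {u3.1, u3.3} {u3.2}


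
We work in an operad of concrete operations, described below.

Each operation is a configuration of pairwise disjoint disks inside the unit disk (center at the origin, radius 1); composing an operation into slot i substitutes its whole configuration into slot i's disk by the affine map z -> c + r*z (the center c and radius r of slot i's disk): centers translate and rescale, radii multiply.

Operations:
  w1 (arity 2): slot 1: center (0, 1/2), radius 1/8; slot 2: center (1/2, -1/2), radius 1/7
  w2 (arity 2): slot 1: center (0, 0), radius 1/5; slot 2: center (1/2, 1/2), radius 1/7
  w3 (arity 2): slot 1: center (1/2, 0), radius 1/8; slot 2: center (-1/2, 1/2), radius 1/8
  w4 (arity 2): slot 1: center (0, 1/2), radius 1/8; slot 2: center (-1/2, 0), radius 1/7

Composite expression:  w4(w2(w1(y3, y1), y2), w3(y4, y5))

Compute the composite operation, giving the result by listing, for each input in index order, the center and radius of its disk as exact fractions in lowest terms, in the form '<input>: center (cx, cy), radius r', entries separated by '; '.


Nesting under w4 composes maps z -> c + r*z down each y-path.
input y3: composing its 3 substitution steps yields center (0, 41/80), radius 1/320
input y1: composing its 3 substitution steps yields center (1/80, 39/80), radius 1/280
input y2: composing its 2 substitution steps yields center (1/16, 9/16), radius 1/56
input y4: composing its 2 substitution steps yields center (-3/7, 0), radius 1/56
input y5: composing its 2 substitution steps yields center (-4/7, 1/14), radius 1/56

y1: center (1/80, 39/80), radius 1/280; y2: center (1/16, 9/16), radius 1/56; y3: center (0, 41/80), radius 1/320; y4: center (-3/7, 0), radius 1/56; y5: center (-4/7, 1/14), radius 1/56


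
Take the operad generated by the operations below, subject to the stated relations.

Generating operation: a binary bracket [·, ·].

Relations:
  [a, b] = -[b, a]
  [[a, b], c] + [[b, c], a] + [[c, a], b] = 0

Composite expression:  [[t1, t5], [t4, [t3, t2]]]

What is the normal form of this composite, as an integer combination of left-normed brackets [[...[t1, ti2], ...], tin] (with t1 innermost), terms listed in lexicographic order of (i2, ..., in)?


Skip Jacobi rewriting: expand, keep t1-initial words, read off terms.
Composite bracket: [[t1, t5], [t4, [t3, t2]]]
The bracket unfolds into 16 signed words via [a, b] = ab - ba (2^4 = 16).
Keep just the words that open with t1:
  t1t5t2t3t4 appears with sign +1, giving the term +[[[[t1, t5], t2], t3], t4]
  t1t5t3t2t4 appears with sign -1, giving the term -[[[[t1, t5], t3], t2], t4]
  t1t5t4t2t3 appears with sign -1, giving the term -[[[[t1, t5], t4], t2], t3]
  t1t5t4t3t2 appears with sign +1, giving the term +[[[[t1, t5], t4], t3], t2]

[[[[t1, t5], t2], t3], t4] - [[[[t1, t5], t3], t2], t4] - [[[[t1, t5], t4], t2], t3] + [[[[t1, t5], t4], t3], t2]


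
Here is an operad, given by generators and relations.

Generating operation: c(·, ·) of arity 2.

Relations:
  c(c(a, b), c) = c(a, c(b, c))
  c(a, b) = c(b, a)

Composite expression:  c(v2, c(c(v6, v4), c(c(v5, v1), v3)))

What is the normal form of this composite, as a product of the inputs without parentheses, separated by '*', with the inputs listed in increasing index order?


v1 * v2 * v3 * v4 * v5 * v6

Both nesting and order wash out for c; what remains is which v's occur.
c(v6, v4) collapses to v6 * v4
c(v5, v1) collapses to v5 * v1
c(c(v5, v1), v3) collapses to v5 * v1 * v3
c(c(v6, v4), c(c(v5, v1), v3)) collapses to v6 * v4 * v5 * v1 * v3
c(v2, c(c(v6, v4), c(c(v5, v1), v3))) collapses to v2 * v6 * v4 * v5 * v1 * v3
commutativity sorts the factors: v1 * v2 * v3 * v4 * v5 * v6


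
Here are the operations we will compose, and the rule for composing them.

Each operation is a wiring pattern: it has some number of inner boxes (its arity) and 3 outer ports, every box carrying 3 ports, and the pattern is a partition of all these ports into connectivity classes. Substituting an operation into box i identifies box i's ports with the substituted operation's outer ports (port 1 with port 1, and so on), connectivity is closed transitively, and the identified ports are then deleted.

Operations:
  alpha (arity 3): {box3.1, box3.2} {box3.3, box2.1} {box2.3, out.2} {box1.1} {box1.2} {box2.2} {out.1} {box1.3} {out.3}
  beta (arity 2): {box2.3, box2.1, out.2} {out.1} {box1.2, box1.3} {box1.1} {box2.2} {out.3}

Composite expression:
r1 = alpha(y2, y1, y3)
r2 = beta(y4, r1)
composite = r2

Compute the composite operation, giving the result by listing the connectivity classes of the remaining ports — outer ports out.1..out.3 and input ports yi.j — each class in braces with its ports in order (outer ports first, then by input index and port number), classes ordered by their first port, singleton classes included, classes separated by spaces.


Reachability decides: close wires over beta-identified ports.
composing alpha on (y2, y1, y3), with out.j its own outer ports: {out.1} {out.2, y1.3} {out.3} {y1.1, y3.3} {y1.2} {y2.1} {y2.2} {y2.3} {y3.1, y3.2}
composing beta on (y4, y2, y1, y3), with out.j its own outer ports: {out.1} {out.2} {out.3} {y1.1, y3.3} {y1.2} {y1.3} {y2.1} {y2.2} {y2.3} {y3.1, y3.2} {y4.1} {y4.2, y4.3}

{out.1} {out.2} {out.3} {y1.1, y3.3} {y1.2} {y1.3} {y2.1} {y2.2} {y2.3} {y3.1, y3.2} {y4.1} {y4.2, y4.3}


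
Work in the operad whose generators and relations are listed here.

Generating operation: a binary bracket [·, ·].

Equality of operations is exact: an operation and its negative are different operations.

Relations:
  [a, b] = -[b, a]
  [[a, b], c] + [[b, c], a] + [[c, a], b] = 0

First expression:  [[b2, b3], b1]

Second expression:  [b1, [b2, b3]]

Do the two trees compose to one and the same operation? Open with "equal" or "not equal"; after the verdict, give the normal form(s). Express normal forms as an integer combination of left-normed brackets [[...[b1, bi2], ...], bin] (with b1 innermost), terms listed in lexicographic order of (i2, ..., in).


not equal; first: -[[b1, b2], b3] + [[b1, b3], b2]; second: [[b1, b2], b3] - [[b1, b3], b2]

The first composite normalizes to -[[b1, b2], b3] + [[b1, b3], b2]
The second composite normalizes to [[b1, b2], b3] - [[b1, b3], b2]
They disagree, so not equal.


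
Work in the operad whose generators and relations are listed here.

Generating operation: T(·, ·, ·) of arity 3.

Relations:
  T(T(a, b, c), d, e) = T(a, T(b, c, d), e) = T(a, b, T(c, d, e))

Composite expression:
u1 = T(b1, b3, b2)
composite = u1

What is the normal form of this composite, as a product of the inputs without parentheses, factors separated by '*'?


b1 * b3 * b2


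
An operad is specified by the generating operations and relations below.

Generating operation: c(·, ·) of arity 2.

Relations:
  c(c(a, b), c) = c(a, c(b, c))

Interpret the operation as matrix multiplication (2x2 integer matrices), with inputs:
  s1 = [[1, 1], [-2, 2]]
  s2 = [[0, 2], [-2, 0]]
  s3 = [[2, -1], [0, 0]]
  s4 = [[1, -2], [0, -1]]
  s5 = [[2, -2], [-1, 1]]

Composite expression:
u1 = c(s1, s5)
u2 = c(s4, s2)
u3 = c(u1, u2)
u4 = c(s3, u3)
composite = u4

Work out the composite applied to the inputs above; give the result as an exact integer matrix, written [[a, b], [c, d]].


[[16, 16], [0, 0]]

c(s1, s5) = [[1, -1], [-6, 6]]
c(s4, s2) = [[4, 2], [2, 0]]
c(c(s1, s5), c(s4, s2)) = [[2, 2], [-12, -12]]
c(s3, c(c(s1, s5), c(s4, s2))) = [[16, 16], [0, 0]]


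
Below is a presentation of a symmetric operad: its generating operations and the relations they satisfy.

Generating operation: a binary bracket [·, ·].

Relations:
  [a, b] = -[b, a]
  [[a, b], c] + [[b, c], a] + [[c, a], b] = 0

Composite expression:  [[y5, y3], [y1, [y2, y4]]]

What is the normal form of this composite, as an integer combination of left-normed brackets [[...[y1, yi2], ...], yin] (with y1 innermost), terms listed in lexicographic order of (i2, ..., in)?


[[[[y1, y2], y4], y3], y5] - [[[[y1, y2], y4], y5], y3] - [[[[y1, y4], y2], y3], y5] + [[[[y1, y4], y2], y5], y3]

Left-normed coefficients sit on the y1-initial expansion words.
Composite bracket: [[y5, y3], [y1, [y2, y4]]]
The bracket unfolds into 16 signed words via [a, b] = ab - ba (2^4 = 16).
Keep just the words that open with y1:
  y1y2y4y3y5 appears with sign +1, giving the term +[[[[y1, y2], y4], y3], y5]
  y1y2y4y5y3 appears with sign -1, giving the term -[[[[y1, y2], y4], y5], y3]
  y1y4y2y3y5 appears with sign -1, giving the term -[[[[y1, y4], y2], y3], y5]
  y1y4y2y5y3 appears with sign +1, giving the term +[[[[y1, y4], y2], y5], y3]


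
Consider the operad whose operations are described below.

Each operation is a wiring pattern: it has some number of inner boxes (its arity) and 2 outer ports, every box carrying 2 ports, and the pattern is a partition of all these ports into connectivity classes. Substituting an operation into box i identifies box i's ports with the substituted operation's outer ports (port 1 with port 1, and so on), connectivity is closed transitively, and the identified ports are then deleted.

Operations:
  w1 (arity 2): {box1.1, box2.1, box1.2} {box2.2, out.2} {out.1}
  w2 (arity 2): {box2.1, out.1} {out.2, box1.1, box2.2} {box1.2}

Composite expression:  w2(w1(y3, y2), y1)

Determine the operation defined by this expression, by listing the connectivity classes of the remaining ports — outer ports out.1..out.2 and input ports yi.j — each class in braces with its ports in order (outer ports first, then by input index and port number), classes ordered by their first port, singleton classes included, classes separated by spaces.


{out.1, y1.1} {out.2, y1.2} {y2.1, y3.1, y3.2} {y2.2}

Two ports join when wires chain via w2-identified ports.
the subtree at w1 composes to {out.1} {out.2, y2.2} {y2.1, y3.1, y3.2} on (y3, y2); out.j = own outer ports
the subtree at w2 composes to {out.1, y1.1} {out.2, y1.2} {y2.1, y3.1, y3.2} {y2.2} on (y3, y2, y1); out.j = own outer ports


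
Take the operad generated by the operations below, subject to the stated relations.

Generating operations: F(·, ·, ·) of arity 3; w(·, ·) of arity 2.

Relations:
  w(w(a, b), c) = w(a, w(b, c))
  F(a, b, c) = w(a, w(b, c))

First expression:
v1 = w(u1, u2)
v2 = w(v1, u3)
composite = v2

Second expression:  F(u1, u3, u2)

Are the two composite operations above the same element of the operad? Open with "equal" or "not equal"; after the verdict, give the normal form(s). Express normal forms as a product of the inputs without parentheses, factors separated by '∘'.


not equal — first u1 ∘ u2 ∘ u3, second u1 ∘ u3 ∘ u2


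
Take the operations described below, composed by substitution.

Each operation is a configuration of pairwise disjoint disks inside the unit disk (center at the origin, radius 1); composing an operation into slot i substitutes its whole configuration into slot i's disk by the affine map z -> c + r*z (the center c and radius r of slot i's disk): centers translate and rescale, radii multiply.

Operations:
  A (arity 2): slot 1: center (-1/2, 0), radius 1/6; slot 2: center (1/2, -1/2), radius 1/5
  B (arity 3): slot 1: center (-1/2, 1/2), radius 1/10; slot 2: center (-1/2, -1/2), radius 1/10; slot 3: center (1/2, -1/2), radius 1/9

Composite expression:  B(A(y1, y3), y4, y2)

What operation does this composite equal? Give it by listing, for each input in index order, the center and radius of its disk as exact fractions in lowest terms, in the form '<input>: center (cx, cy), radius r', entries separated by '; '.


y1: center (-11/20, 1/2), radius 1/60; y2: center (1/2, -1/2), radius 1/9; y3: center (-9/20, 9/20), radius 1/50; y4: center (-1/2, -1/2), radius 1/10

Only the slot chain above each y matters under B; compose those maps.
y1 passes through 2 substitutions, ending at center (-11/20, 1/2), radius 1/60
y3 passes through 2 substitutions, ending at center (-9/20, 9/20), radius 1/50
y4 passes through 1 substitution, ending at center (-1/2, -1/2), radius 1/10
y2 passes through 1 substitution, ending at center (1/2, -1/2), radius 1/9


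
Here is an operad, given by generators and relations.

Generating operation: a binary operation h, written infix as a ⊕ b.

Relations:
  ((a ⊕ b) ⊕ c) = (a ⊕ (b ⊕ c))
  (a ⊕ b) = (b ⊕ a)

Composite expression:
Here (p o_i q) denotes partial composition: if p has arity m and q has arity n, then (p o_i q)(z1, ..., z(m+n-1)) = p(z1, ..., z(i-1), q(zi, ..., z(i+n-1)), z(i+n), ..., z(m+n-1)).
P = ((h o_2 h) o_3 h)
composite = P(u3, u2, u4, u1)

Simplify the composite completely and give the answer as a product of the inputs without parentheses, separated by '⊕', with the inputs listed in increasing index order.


u1 ⊕ u2 ⊕ u3 ⊕ u4


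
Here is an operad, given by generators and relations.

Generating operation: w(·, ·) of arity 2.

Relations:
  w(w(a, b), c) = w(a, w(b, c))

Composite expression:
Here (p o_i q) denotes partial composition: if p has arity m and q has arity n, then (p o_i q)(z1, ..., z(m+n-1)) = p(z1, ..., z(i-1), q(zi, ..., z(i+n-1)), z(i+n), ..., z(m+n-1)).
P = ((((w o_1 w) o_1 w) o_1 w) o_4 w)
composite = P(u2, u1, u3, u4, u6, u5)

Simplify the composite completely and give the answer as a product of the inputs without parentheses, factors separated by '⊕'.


Every regrouping of w is equal, so read the u-inputs in written order.
w(u2, u1) flattens to u2 ⊕ u1
w(w(u2, u1), u3) flattens to u2 ⊕ u1 ⊕ u3
w(u4, u6) flattens to u4 ⊕ u6
w(w(w(u2, u1), u3), w(u4, u6)) flattens to u2 ⊕ u1 ⊕ u3 ⊕ u4 ⊕ u6
w(w(w(w(u2, u1), u3), w(u4, u6)), u5) flattens to u2 ⊕ u1 ⊕ u3 ⊕ u4 ⊕ u6 ⊕ u5

u2 ⊕ u1 ⊕ u3 ⊕ u4 ⊕ u6 ⊕ u5


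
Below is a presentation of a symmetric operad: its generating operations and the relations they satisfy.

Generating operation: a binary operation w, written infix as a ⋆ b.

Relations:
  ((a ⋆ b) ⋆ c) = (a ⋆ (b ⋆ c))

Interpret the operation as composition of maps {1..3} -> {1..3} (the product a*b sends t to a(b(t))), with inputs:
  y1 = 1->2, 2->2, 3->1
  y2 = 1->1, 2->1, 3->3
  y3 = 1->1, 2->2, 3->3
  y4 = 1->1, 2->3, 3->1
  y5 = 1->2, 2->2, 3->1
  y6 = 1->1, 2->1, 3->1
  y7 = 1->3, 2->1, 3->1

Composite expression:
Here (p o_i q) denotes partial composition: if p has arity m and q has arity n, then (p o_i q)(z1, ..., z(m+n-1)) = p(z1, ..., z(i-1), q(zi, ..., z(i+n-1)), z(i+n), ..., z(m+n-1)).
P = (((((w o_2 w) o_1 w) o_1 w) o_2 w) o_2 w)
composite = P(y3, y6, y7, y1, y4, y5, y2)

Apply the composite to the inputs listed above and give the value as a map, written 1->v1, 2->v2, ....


(y6 ⋆ y7) = 1->1, 2->1, 3->1
((y6 ⋆ y7) ⋆ y1) = 1->1, 2->1, 3->1
(y3 ⋆ ((y6 ⋆ y7) ⋆ y1)) = 1->1, 2->1, 3->1
((y3 ⋆ ((y6 ⋆ y7) ⋆ y1)) ⋆ y4) = 1->1, 2->1, 3->1
(y5 ⋆ y2) = 1->2, 2->2, 3->1
(((y3 ⋆ ((y6 ⋆ y7) ⋆ y1)) ⋆ y4) ⋆ (y5 ⋆ y2)) = 1->1, 2->1, 3->1

1->1, 2->1, 3->1


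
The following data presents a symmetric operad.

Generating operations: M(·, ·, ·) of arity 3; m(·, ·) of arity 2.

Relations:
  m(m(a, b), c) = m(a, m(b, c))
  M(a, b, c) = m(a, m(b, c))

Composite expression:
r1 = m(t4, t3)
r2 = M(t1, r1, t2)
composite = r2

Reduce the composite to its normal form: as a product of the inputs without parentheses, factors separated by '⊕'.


t1 ⊕ t4 ⊕ t3 ⊕ t2


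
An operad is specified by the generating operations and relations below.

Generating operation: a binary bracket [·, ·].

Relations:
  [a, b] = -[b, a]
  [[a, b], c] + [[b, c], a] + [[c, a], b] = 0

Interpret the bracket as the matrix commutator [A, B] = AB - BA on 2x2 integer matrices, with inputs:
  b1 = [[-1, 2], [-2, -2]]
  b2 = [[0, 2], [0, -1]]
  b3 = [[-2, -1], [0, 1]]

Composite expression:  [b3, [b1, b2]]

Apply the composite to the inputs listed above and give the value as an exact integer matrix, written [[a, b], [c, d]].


[b1, b2] = [[4, 0], [-2, -4]]
[b3, [b1, b2]] = [[2, 8], [-6, -2]]

[[2, 8], [-6, -2]]


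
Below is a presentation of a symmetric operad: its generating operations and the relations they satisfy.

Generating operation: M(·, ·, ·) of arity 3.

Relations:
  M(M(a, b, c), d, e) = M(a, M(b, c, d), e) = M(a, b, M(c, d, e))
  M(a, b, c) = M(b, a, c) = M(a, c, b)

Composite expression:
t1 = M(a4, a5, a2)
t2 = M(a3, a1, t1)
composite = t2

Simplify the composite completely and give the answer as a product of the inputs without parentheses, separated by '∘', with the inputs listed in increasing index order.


a1 ∘ a2 ∘ a3 ∘ a4 ∘ a5


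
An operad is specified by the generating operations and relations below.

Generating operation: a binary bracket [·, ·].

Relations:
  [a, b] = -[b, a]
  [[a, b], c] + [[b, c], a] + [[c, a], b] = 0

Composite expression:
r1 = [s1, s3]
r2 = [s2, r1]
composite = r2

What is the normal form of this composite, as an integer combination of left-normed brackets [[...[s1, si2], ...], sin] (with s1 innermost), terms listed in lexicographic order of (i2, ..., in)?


Skip Jacobi rewriting: expand, keep s1-initial words, read off terms.
Composite bracket: [s2, [s1, s3]]
Under [a, b] = ab - ba we get 4 signed associative words (2^2 = 4).
Words beginning with s1 determine it all:
  s1s3s2 appears with sign -1, giving the term -[[s1, s3], s2]

-[[s1, s3], s2]


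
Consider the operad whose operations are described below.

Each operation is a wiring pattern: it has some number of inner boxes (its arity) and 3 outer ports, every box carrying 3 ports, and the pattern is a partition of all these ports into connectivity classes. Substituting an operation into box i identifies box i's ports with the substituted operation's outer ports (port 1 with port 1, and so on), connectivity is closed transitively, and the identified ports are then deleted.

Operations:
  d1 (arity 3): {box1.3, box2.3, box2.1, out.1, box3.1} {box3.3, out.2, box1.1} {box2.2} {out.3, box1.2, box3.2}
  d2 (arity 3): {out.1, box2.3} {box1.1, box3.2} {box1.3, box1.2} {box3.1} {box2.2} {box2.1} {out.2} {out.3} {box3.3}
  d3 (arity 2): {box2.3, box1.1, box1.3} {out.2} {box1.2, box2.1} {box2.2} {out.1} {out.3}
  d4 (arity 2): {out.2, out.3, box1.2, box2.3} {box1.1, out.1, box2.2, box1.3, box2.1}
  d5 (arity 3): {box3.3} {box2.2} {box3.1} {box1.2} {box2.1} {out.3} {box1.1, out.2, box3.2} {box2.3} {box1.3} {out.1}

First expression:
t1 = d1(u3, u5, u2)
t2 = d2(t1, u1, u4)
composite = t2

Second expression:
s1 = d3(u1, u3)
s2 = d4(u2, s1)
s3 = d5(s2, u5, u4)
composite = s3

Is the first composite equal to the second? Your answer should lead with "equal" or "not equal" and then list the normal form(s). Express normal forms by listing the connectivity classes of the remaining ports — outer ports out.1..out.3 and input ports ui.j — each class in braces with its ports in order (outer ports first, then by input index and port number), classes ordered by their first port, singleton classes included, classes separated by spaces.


The first composite normalizes to {out.1, u1.3} {out.2} {out.3} {u1.1} {u1.2} {u2.1, u3.3, u4.2, u5.1, u5.3} {u2.2, u2.3, u3.1, u3.2} {u4.1} {u4.3} {u5.2}
The second composite normalizes to {out.1} {out.2, u2.1, u2.3, u4.2} {out.3} {u1.1, u1.3, u3.3} {u1.2, u3.1} {u2.2} {u3.2} {u4.1} {u4.3} {u5.1} {u5.2} {u5.3}
They disagree, so not equal.

not equal; the first gives {out.1, u1.3} {out.2} {out.3} {u1.1} {u1.2} {u2.1, u3.3, u4.2, u5.1, u5.3} {u2.2, u2.3, u3.1, u3.2} {u4.1} {u4.3} {u5.2} and the second {out.1} {out.2, u2.1, u2.3, u4.2} {out.3} {u1.1, u1.3, u3.3} {u1.2, u3.1} {u2.2} {u3.2} {u4.1} {u4.3} {u5.1} {u5.2} {u5.3}


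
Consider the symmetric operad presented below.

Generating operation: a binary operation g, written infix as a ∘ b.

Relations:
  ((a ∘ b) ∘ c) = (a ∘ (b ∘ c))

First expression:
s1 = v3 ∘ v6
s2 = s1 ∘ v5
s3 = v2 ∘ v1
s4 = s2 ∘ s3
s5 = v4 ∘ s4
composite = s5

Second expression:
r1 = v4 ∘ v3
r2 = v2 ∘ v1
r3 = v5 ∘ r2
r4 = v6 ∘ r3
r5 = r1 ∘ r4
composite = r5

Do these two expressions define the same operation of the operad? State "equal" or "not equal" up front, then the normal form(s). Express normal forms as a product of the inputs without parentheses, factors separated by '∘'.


Normal form of the first expression: v4 ∘ v3 ∘ v6 ∘ v5 ∘ v2 ∘ v1
Normal form of the second expression: v4 ∘ v3 ∘ v6 ∘ v5 ∘ v2 ∘ v1
Identical normal forms: equal.

equal — both sides give v4 ∘ v3 ∘ v6 ∘ v5 ∘ v2 ∘ v1


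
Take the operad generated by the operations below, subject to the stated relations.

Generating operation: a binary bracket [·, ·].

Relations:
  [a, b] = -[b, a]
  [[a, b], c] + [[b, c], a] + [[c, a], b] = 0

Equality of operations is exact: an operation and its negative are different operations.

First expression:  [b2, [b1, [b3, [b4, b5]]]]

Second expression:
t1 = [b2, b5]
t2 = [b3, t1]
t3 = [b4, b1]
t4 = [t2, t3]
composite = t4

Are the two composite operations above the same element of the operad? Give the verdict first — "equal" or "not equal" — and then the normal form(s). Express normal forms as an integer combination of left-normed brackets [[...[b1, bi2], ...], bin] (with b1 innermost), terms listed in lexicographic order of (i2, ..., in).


not equal; the first gives -[[[[b1, b3], b4], b5], b2] + [[[[b1, b3], b5], b4], b2] + [[[[b1, b4], b5], b3], b2] - [[[[b1, b5], b4], b3], b2] and the second -[[[[b1, b4], b2], b5], b3] + [[[[b1, b4], b3], b2], b5] - [[[[b1, b4], b3], b5], b2] + [[[[b1, b4], b5], b2], b3]

Normal form of the first expression: -[[[[b1, b3], b4], b5], b2] + [[[[b1, b3], b5], b4], b2] + [[[[b1, b4], b5], b3], b2] - [[[[b1, b5], b4], b3], b2]
Normal form of the second expression: -[[[[b1, b4], b2], b5], b3] + [[[[b1, b4], b3], b2], b5] - [[[[b1, b4], b3], b5], b2] + [[[[b1, b4], b5], b2], b3]
They disagree, so not equal.


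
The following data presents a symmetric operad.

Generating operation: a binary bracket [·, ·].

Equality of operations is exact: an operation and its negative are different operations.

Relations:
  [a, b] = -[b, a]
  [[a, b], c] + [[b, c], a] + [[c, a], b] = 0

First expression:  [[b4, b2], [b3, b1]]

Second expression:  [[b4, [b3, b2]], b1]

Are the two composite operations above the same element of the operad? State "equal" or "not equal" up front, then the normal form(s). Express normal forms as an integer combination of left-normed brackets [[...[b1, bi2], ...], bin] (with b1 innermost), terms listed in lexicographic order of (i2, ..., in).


Reducing the first expression gives -[[[b1, b3], b2], b4] + [[[b1, b3], b4], b2]
Reducing the second expression gives -[[[b1, b2], b3], b4] + [[[b1, b3], b2], b4] + [[[b1, b4], b2], b3] - [[[b1, b4], b3], b2]
They disagree, so not equal.

not equal: they reduce to -[[[b1, b3], b2], b4] + [[[b1, b3], b4], b2] and -[[[b1, b2], b3], b4] + [[[b1, b3], b2], b4] + [[[b1, b4], b2], b3] - [[[b1, b4], b3], b2]


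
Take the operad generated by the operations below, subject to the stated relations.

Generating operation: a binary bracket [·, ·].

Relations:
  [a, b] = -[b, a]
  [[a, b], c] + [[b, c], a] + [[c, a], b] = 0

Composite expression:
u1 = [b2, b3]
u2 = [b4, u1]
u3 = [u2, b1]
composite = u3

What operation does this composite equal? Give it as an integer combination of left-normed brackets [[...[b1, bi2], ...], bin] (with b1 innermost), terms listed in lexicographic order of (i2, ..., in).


[[[b1, b2], b3], b4] - [[[b1, b3], b2], b4] - [[[b1, b4], b2], b3] + [[[b1, b4], b3], b2]

A multilinear Lie element is pinned by b1-initial words (b1 innermost).
Composite bracket: [[b4, [b2, b3]], b1]
Each bracket splits as ab - ba, giving 8 signed words (2^3 = 8).
Only words starting with b1 matter:
  word b1b2b3b4 has sign +1, contributing +[[[b1, b2], b3], b4]
  word b1b3b2b4 has sign -1, contributing -[[[b1, b3], b2], b4]
  word b1b4b2b3 has sign -1, contributing -[[[b1, b4], b2], b3]
  word b1b4b3b2 has sign +1, contributing +[[[b1, b4], b3], b2]
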